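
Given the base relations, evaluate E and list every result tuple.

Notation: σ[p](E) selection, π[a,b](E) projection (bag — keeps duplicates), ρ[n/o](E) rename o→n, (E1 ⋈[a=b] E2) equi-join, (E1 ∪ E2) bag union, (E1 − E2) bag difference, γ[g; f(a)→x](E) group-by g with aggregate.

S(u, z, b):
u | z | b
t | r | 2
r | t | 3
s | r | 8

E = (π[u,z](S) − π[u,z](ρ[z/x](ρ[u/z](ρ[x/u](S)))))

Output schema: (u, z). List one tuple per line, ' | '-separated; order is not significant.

Subexpression sizes:
  S → 3
  π[u,z](S) → 3
  S → 3
  ρ[x/u](S) → 3
  ρ[u/z](ρ[x/u](S)) → 3
  ρ[z/x](ρ[u/z](ρ[x/u](S))) → 3
  π[u,z](ρ[z/x](ρ[u/z](ρ[x/u](S)))) → 3
  (π[u,z](S) − π[u,z](ρ[z/x](ρ[u/z](ρ[x/u](S))))) → 1

== RESULT ==
u | z
s | r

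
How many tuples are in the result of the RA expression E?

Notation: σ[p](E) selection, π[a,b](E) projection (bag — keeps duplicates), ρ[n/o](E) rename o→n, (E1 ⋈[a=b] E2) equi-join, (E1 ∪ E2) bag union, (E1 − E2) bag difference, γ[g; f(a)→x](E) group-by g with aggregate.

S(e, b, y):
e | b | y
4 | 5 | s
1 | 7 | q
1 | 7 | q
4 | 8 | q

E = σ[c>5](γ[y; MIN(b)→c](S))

Subexpression sizes:
  S → 4
  γ[y; MIN(b)→c](S) → 2
  σ[c>5](γ[y; MIN(b)→c](S)) → 1

|E| = 1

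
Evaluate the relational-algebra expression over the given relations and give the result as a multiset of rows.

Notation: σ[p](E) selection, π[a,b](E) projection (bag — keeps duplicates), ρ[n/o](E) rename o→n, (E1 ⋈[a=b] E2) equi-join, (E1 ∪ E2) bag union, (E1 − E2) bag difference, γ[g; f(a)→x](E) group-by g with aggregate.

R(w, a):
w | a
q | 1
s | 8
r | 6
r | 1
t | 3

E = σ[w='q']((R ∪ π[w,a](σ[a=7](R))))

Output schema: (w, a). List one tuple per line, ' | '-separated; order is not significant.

Subexpression sizes:
  R → 5
  R → 5
  σ[a=7](R) → 0
  π[w,a](σ[a=7](R)) → 0
  (R ∪ π[w,a](σ[a=7](R))) → 5
  σ[w='q']((R ∪ π[w,a](σ[a=7](R)))) → 1

== RESULT ==
w | a
q | 1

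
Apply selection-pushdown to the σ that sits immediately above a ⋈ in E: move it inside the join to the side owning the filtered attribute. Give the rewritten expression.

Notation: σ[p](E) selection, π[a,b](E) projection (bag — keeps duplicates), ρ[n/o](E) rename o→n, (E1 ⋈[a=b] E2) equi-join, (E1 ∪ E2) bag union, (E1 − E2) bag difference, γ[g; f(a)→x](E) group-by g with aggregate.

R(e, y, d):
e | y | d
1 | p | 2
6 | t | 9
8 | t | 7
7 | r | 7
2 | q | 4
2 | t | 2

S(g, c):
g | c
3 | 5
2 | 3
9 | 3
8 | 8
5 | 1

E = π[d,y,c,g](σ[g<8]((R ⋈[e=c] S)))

σ filters on g, owned by the right side.
E' = π[d,y,c,g]((R ⋈[e=c] σ[g<8](S)))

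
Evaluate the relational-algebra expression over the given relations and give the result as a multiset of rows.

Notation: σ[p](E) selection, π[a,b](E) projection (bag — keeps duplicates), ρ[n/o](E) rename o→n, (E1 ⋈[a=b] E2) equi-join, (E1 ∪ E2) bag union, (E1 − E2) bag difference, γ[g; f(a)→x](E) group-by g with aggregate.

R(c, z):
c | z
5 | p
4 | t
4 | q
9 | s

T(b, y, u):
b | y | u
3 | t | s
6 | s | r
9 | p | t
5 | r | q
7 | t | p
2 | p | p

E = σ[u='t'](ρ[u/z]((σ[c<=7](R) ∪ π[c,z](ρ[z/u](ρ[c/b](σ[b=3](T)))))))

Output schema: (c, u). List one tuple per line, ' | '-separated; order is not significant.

Per-node cardinality:
  R → 4
  σ[c<=7](R) → 3
  T → 6
  σ[b=3](T) → 1
  ρ[c/b](σ[b=3](T)) → 1
  ρ[z/u](ρ[c/b](σ[b=3](T))) → 1
  π[c,z](ρ[z/u](ρ[c/b](σ[b=3](T)))) → 1
  (σ[c<=7](R) ∪ π[c,z](ρ[z/u](ρ[c/b](σ[b=3](T))))) → 4
  ρ[u/z]((σ[c<=7](R) ∪ π[c,z](ρ[z/u](ρ[c/b](σ[b=3](T)))))) → 4
  σ[u='t'](ρ[u/z]((σ[c<=7](R) ∪ π[c,z](ρ[z/u](ρ[c/b](σ[b=3](T))))))) → 1

== RESULT ==
c | u
4 | t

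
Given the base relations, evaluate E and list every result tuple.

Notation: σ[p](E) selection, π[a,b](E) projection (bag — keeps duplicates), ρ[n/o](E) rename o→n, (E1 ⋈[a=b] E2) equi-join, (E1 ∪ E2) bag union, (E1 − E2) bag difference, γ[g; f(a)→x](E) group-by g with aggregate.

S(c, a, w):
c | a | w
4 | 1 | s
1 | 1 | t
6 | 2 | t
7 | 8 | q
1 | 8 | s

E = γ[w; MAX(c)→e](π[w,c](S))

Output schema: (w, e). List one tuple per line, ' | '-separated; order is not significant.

Per-node cardinality:
  S → 5
  π[w,c](S) → 5
  γ[w; MAX(c)→e](π[w,c](S)) → 3

== RESULT ==
w | e
q | 7
s | 4
t | 6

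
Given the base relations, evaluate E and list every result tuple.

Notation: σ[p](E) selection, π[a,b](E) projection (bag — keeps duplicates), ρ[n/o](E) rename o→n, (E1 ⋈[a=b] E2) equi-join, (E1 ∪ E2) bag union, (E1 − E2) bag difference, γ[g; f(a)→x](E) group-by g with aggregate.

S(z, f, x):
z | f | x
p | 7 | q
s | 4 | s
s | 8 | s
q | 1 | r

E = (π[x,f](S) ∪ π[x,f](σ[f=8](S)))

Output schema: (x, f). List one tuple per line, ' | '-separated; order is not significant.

Per-node cardinality:
  S → 4
  π[x,f](S) → 4
  S → 4
  σ[f=8](S) → 1
  π[x,f](σ[f=8](S)) → 1
  (π[x,f](S) ∪ π[x,f](σ[f=8](S))) → 5

== RESULT ==
x | f
q | 7
r | 1
s | 4
s | 8
s | 8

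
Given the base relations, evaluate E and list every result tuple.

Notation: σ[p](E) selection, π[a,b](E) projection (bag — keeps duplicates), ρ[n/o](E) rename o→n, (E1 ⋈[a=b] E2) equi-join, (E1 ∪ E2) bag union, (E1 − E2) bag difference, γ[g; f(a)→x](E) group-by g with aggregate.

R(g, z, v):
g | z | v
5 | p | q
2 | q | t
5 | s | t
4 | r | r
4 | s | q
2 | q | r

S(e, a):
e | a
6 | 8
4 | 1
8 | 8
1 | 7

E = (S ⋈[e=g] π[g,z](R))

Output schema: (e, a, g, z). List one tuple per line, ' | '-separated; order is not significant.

Per-node cardinality:
  S → 4
  R → 6
  π[g,z](R) → 6
  (S ⋈[e=g] π[g,z](R)) → 2

== RESULT ==
e | a | g | z
4 | 1 | 4 | r
4 | 1 | 4 | s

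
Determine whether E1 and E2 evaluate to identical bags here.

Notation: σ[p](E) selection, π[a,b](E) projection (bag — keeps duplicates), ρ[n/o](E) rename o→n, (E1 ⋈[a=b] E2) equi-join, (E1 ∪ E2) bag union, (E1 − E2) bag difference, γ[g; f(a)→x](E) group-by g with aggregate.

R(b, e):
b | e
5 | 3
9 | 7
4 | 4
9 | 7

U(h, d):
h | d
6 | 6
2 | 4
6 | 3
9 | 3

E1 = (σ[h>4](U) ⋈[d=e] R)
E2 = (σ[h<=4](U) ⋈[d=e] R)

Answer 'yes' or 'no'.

E1 per-node cardinality:
  U → 4
  σ[h>4](U) → 3
  R → 4
  (σ[h>4](U) ⋈[d=e] R) → 2
E2 per-node cardinality:
  U → 4
  σ[h<=4](U) → 1
  R → 4
  (σ[h<=4](U) ⋈[d=e] R) → 1

E1 result:
h | d | b | e
6 | 3 | 5 | 3
9 | 3 | 5 | 3
E2 result:
h | d | b | e
2 | 4 | 4 | 4
Witness: (6, 3, 5, 3) appears 1× in E1 but 0× in E2.

no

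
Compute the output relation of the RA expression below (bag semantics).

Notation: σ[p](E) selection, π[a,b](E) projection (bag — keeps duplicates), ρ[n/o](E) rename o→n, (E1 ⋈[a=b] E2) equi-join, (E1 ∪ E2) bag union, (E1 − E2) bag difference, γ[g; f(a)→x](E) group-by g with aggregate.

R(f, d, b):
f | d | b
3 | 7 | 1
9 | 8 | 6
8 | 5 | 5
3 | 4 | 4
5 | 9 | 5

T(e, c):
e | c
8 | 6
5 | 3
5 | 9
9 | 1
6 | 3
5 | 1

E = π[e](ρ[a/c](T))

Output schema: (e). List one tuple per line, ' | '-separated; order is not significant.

Row counts bottom-up:
  T → 6
  ρ[a/c](T) → 6
  π[e](ρ[a/c](T)) → 6

== RESULT ==
e
5
5
5
6
8
9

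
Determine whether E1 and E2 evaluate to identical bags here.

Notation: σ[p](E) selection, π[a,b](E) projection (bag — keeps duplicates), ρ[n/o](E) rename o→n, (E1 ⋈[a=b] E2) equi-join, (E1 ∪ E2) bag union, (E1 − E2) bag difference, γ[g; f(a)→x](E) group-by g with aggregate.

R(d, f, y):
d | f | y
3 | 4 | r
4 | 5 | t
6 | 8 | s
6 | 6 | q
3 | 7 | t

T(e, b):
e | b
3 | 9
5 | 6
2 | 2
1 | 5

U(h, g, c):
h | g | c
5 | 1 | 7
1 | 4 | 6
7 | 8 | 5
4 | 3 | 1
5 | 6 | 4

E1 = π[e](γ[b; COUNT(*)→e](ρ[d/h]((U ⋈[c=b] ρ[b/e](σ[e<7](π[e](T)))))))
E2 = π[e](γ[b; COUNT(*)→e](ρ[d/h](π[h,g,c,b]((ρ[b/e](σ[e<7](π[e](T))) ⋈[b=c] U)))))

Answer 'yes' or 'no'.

E1 subexpression sizes:
  U → 5
  T → 4
  π[e](T) → 4
  σ[e<7](π[e](T)) → 4
  ρ[b/e](σ[e<7](π[e](T))) → 4
  (U ⋈[c=b] ρ[b/e](σ[e<7](π[e](T)))) → 2
  ρ[d/h]((U ⋈[c=b] ρ[b/e](σ[e<7](π[e](T))))) → 2
  γ[b; COUNT(*)→e](ρ[d/h]((U ⋈[c=b] ρ[b/e](σ[e<7](π[e](T)))))) → 2
  π[e](γ[b; COUNT(*)→e](ρ[d/h]((U ⋈[c=b] ρ[b/e](σ[e<7](π[e](T))))))) → 2
E2 subexpression sizes:
  T → 4
  π[e](T) → 4
  σ[e<7](π[e](T)) → 4
  ρ[b/e](σ[e<7](π[e](T))) → 4
  U → 5
  (ρ[b/e](σ[e<7](π[e](T))) ⋈[b=c] U) → 2
  π[h,g,c,b]((ρ[b/e](σ[e<7](π[e](T))) ⋈[b=c] U)) → 2
  ρ[d/h](π[h,g,c,b]((ρ[b/e](σ[e<7](π[e](T))) ⋈[b=c] U))) → 2
  γ[b; COUNT(*)→e](ρ[d/h](π[h,g,c,b]((ρ[b/e](σ[e<7](π[e](T))) ⋈[b=c] U)))) → 2
  π[e](γ[b; COUNT(*)→e](ρ[d/h](π[h,g,c,b]((ρ[b/e](σ[e<7](π[e](T))) ⋈[b=c] U))))) → 2

E1 and E2 produce the same multiset:
e
1
1

yes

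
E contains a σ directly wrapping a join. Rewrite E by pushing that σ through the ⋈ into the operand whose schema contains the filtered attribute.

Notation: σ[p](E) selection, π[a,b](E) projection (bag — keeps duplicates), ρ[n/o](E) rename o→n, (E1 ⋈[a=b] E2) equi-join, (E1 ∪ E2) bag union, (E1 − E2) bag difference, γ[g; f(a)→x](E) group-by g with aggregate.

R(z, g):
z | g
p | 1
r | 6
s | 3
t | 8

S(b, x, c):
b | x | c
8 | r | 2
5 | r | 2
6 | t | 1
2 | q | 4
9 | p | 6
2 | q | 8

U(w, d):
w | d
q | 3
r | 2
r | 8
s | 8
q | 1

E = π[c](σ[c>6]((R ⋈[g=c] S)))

σ filters on c, owned by the right side.
E' = π[c]((R ⋈[g=c] σ[c>6](S)))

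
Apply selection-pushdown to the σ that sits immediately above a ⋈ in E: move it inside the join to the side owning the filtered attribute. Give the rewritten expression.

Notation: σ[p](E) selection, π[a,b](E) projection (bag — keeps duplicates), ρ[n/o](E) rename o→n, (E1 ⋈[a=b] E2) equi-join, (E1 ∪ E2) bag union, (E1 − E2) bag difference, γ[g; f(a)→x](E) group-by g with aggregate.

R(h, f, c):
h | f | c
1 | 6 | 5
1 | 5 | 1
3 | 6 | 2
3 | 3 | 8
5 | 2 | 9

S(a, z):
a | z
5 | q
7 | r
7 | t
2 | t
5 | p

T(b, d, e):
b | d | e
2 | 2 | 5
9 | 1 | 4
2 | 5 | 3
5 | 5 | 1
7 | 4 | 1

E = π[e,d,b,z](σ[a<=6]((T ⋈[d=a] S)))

σ filters on a, owned by the right side.
E' = π[e,d,b,z]((T ⋈[d=a] σ[a<=6](S)))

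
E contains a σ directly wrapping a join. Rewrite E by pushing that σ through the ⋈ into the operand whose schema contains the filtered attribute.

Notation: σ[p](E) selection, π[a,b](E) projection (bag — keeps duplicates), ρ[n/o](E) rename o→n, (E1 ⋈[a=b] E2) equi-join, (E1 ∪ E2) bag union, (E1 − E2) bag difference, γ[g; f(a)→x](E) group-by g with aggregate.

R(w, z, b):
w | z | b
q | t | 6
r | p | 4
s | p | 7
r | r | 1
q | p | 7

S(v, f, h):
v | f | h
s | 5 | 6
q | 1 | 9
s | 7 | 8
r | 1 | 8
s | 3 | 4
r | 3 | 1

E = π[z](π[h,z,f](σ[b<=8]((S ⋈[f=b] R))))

σ filters on b, owned by the right side.
E' = π[z](π[h,z,f]((S ⋈[f=b] σ[b<=8](R))))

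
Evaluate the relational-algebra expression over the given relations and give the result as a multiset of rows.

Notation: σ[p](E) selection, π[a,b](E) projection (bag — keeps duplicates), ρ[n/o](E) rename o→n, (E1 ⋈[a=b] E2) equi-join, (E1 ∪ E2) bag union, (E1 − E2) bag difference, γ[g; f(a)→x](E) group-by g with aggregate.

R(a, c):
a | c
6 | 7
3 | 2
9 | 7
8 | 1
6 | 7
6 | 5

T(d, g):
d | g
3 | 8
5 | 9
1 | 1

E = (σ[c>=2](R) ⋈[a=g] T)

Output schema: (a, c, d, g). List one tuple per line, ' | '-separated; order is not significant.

Row counts bottom-up:
  R → 6
  σ[c>=2](R) → 5
  T → 3
  (σ[c>=2](R) ⋈[a=g] T) → 1

== RESULT ==
a | c | d | g
9 | 7 | 5 | 9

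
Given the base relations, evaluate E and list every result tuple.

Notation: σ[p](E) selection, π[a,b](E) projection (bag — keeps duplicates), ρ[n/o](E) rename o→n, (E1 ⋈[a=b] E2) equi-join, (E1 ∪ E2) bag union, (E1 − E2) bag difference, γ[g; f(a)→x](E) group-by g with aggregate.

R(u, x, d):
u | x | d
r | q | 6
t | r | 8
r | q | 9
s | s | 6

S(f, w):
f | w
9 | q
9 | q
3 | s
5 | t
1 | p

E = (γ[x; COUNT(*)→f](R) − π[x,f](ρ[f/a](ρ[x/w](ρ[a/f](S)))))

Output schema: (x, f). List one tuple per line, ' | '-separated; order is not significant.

Stepwise |·|:
  R → 4
  γ[x; COUNT(*)→f](R) → 3
  S → 5
  ρ[a/f](S) → 5
  ρ[x/w](ρ[a/f](S)) → 5
  ρ[f/a](ρ[x/w](ρ[a/f](S))) → 5
  π[x,f](ρ[f/a](ρ[x/w](ρ[a/f](S)))) → 5
  (γ[x; COUNT(*)→f](R) − π[x,f](ρ[f/a](ρ[x/w](ρ[a/f](S))))) → 3

== RESULT ==
x | f
q | 2
r | 1
s | 1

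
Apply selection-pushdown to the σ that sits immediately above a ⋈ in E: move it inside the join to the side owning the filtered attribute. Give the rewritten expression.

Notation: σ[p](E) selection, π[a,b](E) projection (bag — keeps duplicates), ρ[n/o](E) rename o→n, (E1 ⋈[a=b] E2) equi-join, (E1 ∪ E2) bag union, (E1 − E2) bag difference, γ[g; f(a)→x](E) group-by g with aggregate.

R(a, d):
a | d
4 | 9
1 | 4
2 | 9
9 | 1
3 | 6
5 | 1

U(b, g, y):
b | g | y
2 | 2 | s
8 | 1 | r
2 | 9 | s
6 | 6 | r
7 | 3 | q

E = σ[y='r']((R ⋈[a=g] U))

σ filters on y, owned by the right side.
E' = (R ⋈[a=g] σ[y='r'](U))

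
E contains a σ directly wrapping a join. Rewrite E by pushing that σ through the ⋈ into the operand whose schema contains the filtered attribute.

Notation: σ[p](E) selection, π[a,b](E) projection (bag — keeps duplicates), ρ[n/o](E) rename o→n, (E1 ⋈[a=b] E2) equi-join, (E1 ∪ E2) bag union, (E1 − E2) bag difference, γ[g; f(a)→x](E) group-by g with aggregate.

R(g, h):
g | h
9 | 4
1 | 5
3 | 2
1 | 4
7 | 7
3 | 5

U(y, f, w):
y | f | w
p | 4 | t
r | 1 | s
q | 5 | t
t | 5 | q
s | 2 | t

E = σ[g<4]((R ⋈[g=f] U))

σ filters on g, owned by the left side.
E' = (σ[g<4](R) ⋈[g=f] U)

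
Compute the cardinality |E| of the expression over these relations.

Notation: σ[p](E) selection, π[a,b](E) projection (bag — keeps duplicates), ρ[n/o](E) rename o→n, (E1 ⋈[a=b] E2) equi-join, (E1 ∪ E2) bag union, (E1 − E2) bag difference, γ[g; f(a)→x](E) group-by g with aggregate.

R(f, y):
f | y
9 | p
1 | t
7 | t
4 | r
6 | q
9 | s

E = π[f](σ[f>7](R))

Stepwise |·|:
  R → 6
  σ[f>7](R) → 2
  π[f](σ[f>7](R)) → 2

|E| = 2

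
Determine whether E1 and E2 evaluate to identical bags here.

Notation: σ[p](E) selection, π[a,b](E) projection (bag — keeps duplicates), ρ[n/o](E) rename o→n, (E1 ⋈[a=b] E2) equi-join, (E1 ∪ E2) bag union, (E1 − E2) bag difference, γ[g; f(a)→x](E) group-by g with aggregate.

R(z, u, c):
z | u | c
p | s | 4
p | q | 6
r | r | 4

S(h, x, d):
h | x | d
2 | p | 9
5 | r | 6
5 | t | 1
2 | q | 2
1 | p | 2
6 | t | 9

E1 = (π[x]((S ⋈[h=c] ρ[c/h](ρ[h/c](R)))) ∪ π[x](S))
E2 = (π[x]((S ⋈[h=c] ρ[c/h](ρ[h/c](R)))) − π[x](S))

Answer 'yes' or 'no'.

E1 per-node cardinality:
  S → 6
  R → 3
  ρ[h/c](R) → 3
  ρ[c/h](ρ[h/c](R)) → 3
  (S ⋈[h=c] ρ[c/h](ρ[h/c](R))) → 1
  π[x]((S ⋈[h=c] ρ[c/h](ρ[h/c](R)))) → 1
  S → 6
  π[x](S) → 6
  (π[x]((S ⋈[h=c] ρ[c/h](ρ[h/c](R)))) ∪ π[x](S)) → 7
E2 per-node cardinality:
  S → 6
  R → 3
  ρ[h/c](R) → 3
  ρ[c/h](ρ[h/c](R)) → 3
  (S ⋈[h=c] ρ[c/h](ρ[h/c](R))) → 1
  π[x]((S ⋈[h=c] ρ[c/h](ρ[h/c](R)))) → 1
  S → 6
  π[x](S) → 6
  (π[x]((S ⋈[h=c] ρ[c/h](ρ[h/c](R)))) − π[x](S)) → 0

E1 result:
x
p
p
q
r
t
t
t
E2 result:
x
(0 rows)
Witness: ('t',) appears 3× in E1 but 0× in E2.

no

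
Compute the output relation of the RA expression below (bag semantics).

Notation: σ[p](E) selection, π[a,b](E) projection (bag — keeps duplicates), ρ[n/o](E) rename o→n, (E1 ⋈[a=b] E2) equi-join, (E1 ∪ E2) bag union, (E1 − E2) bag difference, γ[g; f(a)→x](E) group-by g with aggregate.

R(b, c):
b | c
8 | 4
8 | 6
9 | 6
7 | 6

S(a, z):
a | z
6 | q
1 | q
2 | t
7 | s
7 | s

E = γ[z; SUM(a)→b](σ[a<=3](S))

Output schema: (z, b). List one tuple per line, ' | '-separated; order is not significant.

Stepwise |·|:
  S → 5
  σ[a<=3](S) → 2
  γ[z; SUM(a)→b](σ[a<=3](S)) → 2

== RESULT ==
z | b
q | 1
t | 2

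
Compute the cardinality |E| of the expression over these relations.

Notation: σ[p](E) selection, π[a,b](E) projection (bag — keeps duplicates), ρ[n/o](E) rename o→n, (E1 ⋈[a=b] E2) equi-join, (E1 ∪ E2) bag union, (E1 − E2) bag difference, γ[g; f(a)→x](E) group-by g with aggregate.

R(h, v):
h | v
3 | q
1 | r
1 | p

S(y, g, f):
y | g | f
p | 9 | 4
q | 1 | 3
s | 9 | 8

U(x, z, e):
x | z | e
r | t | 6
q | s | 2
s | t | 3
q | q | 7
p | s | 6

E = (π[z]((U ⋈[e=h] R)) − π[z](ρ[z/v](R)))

Stepwise |·|:
  U → 5
  R → 3
  (U ⋈[e=h] R) → 1
  π[z]((U ⋈[e=h] R)) → 1
  R → 3
  ρ[z/v](R) → 3
  π[z](ρ[z/v](R)) → 3
  (π[z]((U ⋈[e=h] R)) − π[z](ρ[z/v](R))) → 1

|E| = 1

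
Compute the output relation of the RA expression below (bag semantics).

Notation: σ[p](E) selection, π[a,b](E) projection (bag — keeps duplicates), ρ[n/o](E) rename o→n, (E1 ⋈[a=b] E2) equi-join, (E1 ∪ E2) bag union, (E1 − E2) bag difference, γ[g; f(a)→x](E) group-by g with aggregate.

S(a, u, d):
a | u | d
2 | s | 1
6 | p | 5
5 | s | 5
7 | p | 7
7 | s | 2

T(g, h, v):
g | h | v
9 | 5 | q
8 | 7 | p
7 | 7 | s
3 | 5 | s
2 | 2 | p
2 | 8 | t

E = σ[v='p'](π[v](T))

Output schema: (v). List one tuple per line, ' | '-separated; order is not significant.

Stepwise |·|:
  T → 6
  π[v](T) → 6
  σ[v='p'](π[v](T)) → 2

== RESULT ==
v
p
p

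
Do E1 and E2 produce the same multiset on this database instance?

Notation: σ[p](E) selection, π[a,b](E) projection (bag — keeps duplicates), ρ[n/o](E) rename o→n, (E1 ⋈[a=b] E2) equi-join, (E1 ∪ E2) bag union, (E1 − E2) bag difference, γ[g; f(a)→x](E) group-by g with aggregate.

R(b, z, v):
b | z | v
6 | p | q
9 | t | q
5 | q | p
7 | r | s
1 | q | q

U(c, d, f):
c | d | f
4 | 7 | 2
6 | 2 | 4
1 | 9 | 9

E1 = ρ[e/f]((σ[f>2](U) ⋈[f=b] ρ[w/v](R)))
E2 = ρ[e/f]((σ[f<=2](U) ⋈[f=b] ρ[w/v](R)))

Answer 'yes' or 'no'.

E1 stepwise |·|:
  U → 3
  σ[f>2](U) → 2
  R → 5
  ρ[w/v](R) → 5
  (σ[f>2](U) ⋈[f=b] ρ[w/v](R)) → 1
  ρ[e/f]((σ[f>2](U) ⋈[f=b] ρ[w/v](R))) → 1
E2 stepwise |·|:
  U → 3
  σ[f<=2](U) → 1
  R → 5
  ρ[w/v](R) → 5
  (σ[f<=2](U) ⋈[f=b] ρ[w/v](R)) → 0
  ρ[e/f]((σ[f<=2](U) ⋈[f=b] ρ[w/v](R))) → 0

E1 result:
c | d | e | b | z | w
1 | 9 | 9 | 9 | t | q
E2 result:
c | d | e | b | z | w
(0 rows)
Witness: (1, 9, 9, 9, 't', 'q') appears 1× in E1 but 0× in E2.

no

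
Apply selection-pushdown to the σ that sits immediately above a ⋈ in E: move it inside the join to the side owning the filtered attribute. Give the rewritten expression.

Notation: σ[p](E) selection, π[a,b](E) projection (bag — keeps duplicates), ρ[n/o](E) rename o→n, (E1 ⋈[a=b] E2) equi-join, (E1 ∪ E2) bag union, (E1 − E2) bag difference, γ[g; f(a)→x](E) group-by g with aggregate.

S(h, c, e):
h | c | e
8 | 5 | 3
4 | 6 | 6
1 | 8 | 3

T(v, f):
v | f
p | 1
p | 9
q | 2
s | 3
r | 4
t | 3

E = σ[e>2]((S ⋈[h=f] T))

σ filters on e, owned by the left side.
E' = (σ[e>2](S) ⋈[h=f] T)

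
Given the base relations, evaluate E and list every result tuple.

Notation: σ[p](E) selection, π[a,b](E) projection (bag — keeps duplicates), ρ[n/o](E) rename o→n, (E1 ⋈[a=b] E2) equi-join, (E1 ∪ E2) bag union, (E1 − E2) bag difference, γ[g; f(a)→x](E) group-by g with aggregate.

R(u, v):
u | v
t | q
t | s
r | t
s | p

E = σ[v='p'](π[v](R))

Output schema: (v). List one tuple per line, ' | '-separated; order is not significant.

Per-node cardinality:
  R → 4
  π[v](R) → 4
  σ[v='p'](π[v](R)) → 1

== RESULT ==
v
p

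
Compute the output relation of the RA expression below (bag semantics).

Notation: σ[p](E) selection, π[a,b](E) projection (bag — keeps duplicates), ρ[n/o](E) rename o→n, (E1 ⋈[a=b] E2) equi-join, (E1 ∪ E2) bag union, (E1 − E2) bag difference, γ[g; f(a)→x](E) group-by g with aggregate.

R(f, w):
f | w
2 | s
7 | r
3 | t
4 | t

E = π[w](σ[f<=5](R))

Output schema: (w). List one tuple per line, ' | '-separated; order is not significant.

Subexpression sizes:
  R → 4
  σ[f<=5](R) → 3
  π[w](σ[f<=5](R)) → 3

== RESULT ==
w
s
t
t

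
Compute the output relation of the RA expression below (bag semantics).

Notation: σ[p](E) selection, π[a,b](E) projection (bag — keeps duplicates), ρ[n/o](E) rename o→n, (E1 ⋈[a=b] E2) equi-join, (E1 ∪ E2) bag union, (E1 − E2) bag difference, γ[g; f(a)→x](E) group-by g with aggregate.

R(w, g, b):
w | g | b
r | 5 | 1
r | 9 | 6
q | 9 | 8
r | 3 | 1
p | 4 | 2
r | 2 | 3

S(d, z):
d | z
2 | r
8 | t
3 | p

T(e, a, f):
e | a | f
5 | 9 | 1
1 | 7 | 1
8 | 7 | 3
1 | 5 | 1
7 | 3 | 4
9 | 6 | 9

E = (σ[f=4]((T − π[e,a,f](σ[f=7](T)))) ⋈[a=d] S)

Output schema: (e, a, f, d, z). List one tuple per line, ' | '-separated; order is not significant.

Stepwise |·|:
  T → 6
  T → 6
  σ[f=7](T) → 0
  π[e,a,f](σ[f=7](T)) → 0
  (T − π[e,a,f](σ[f=7](T))) → 6
  σ[f=4]((T − π[e,a,f](σ[f=7](T)))) → 1
  S → 3
  (σ[f=4]((T − π[e,a,f](σ[f=7](T)))) ⋈[a=d] S) → 1

== RESULT ==
e | a | f | d | z
7 | 3 | 4 | 3 | p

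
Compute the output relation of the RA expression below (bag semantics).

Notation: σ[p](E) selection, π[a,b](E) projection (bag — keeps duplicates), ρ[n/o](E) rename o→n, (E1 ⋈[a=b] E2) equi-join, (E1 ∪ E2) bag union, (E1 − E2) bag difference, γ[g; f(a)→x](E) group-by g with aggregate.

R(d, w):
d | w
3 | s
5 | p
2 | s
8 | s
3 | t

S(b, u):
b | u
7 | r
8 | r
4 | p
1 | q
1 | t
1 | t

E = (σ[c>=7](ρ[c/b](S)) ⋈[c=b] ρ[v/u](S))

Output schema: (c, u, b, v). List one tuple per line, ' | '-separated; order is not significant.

Stepwise |·|:
  S → 6
  ρ[c/b](S) → 6
  σ[c>=7](ρ[c/b](S)) → 2
  S → 6
  ρ[v/u](S) → 6
  (σ[c>=7](ρ[c/b](S)) ⋈[c=b] ρ[v/u](S)) → 2

== RESULT ==
c | u | b | v
7 | r | 7 | r
8 | r | 8 | r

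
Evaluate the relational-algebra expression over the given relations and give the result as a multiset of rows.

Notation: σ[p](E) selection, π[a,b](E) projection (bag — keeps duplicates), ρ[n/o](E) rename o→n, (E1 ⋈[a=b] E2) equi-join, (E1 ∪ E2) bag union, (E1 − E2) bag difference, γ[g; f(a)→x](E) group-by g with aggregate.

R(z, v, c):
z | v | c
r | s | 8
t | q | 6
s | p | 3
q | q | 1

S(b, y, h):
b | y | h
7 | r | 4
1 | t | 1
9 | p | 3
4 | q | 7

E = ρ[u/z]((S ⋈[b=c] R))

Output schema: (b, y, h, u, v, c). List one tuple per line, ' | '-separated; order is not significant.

Per-node cardinality:
  S → 4
  R → 4
  (S ⋈[b=c] R) → 1
  ρ[u/z]((S ⋈[b=c] R)) → 1

== RESULT ==
b | y | h | u | v | c
1 | t | 1 | q | q | 1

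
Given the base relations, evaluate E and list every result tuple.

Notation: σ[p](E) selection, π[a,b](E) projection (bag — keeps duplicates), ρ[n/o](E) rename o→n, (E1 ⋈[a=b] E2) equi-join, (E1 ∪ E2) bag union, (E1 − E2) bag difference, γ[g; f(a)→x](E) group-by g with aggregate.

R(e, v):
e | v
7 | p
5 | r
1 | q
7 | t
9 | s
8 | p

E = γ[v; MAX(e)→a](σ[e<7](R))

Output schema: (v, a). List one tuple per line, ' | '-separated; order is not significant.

Subexpression sizes:
  R → 6
  σ[e<7](R) → 2
  γ[v; MAX(e)→a](σ[e<7](R)) → 2

== RESULT ==
v | a
q | 1
r | 5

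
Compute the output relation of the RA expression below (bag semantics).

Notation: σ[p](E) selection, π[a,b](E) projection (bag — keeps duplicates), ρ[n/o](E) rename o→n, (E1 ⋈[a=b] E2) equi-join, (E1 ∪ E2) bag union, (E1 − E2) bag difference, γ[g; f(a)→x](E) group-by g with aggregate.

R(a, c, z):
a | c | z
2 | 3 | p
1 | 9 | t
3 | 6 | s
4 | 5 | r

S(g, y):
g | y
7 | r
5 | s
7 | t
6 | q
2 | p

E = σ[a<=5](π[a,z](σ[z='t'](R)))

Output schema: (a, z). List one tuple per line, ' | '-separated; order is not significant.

Per-node cardinality:
  R → 4
  σ[z='t'](R) → 1
  π[a,z](σ[z='t'](R)) → 1
  σ[a<=5](π[a,z](σ[z='t'](R))) → 1

== RESULT ==
a | z
1 | t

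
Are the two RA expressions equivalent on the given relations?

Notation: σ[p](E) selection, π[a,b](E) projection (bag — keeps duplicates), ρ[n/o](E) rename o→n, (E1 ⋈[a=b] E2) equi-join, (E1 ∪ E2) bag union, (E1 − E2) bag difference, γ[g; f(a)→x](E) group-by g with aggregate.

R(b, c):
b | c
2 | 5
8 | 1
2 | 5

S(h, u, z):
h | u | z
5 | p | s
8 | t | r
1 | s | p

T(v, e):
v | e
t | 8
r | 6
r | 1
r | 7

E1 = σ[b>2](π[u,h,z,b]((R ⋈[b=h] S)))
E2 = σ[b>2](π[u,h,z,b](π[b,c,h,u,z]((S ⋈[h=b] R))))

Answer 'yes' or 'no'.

E1 per-node cardinality:
  R → 3
  S → 3
  (R ⋈[b=h] S) → 1
  π[u,h,z,b]((R ⋈[b=h] S)) → 1
  σ[b>2](π[u,h,z,b]((R ⋈[b=h] S))) → 1
E2 per-node cardinality:
  S → 3
  R → 3
  (S ⋈[h=b] R) → 1
  π[b,c,h,u,z]((S ⋈[h=b] R)) → 1
  π[u,h,z,b](π[b,c,h,u,z]((S ⋈[h=b] R))) → 1
  σ[b>2](π[u,h,z,b](π[b,c,h,u,z]((S ⋈[h=b] R)))) → 1

E1 and E2 produce the same multiset:
u | h | z | b
t | 8 | r | 8

yes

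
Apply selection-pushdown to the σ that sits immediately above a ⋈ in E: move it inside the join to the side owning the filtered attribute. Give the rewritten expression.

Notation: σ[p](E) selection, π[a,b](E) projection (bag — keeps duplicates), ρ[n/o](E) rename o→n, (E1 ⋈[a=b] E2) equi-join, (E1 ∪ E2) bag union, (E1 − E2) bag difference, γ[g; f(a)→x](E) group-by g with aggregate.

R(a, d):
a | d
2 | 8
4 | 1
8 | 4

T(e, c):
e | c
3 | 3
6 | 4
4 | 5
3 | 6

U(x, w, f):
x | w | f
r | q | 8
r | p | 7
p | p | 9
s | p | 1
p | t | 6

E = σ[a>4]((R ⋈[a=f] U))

σ filters on a, owned by the left side.
E' = (σ[a>4](R) ⋈[a=f] U)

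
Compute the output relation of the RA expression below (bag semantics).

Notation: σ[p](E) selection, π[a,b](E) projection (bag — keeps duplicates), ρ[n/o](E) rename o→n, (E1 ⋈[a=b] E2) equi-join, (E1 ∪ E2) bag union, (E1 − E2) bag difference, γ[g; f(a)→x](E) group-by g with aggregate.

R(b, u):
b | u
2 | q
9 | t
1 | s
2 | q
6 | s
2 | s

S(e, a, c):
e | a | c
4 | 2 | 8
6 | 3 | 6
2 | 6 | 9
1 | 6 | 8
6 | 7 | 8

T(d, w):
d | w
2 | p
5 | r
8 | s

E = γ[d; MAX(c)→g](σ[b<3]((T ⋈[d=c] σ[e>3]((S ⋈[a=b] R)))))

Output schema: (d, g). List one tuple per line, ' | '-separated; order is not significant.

Subexpression sizes:
  T → 3
  S → 5
  R → 6
  (S ⋈[a=b] R) → 5
  σ[e>3]((S ⋈[a=b] R)) → 3
  (T ⋈[d=c] σ[e>3]((S ⋈[a=b] R))) → 3
  σ[b<3]((T ⋈[d=c] σ[e>3]((S ⋈[a=b] R)))) → 3
  γ[d; MAX(c)→g](σ[b<3]((T ⋈[d=c] σ[e>3]((S ⋈[a=b] R))))) → 1

== RESULT ==
d | g
8 | 8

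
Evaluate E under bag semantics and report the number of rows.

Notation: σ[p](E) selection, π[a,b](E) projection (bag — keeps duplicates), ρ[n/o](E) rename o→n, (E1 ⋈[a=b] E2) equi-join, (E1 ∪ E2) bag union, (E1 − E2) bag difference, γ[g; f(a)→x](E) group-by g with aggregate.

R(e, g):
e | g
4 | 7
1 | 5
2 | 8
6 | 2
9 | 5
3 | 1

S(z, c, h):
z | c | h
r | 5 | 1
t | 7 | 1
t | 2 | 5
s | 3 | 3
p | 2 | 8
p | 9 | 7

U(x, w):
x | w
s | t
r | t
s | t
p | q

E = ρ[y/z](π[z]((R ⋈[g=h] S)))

Per-node cardinality:
  R → 6
  S → 6
  (R ⋈[g=h] S) → 6
  π[z]((R ⋈[g=h] S)) → 6
  ρ[y/z](π[z]((R ⋈[g=h] S))) → 6

|E| = 6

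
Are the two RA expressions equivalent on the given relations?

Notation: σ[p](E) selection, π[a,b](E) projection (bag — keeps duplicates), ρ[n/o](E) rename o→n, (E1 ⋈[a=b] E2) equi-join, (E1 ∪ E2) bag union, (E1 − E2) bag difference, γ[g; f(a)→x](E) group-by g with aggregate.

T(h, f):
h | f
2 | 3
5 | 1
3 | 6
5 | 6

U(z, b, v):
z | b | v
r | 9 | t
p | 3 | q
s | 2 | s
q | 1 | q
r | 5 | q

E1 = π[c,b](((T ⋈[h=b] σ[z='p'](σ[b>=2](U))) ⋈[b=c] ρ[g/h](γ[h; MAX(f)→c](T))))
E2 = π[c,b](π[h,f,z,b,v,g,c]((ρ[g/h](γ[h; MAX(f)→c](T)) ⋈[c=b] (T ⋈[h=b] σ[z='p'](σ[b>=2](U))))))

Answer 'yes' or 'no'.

E1 per-node cardinality:
  T → 4
  U → 5
  σ[b>=2](U) → 4
  σ[z='p'](σ[b>=2](U)) → 1
  (T ⋈[h=b] σ[z='p'](σ[b>=2](U))) → 1
  T → 4
  γ[h; MAX(f)→c](T) → 3
  ρ[g/h](γ[h; MAX(f)→c](T)) → 3
  ((T ⋈[h=b] σ[z='p'](σ[b>=2](U))) ⋈[b=c] ρ[g/h](γ[h; MAX(f)→c](T))) → 1
  π[c,b](((T ⋈[h=b] σ[z='p'](σ[b>=2](U))) ⋈[b=c] ρ[g/h](γ[h; MAX(f)→c](T)))) → 1
E2 per-node cardinality:
  T → 4
  γ[h; MAX(f)→c](T) → 3
  ρ[g/h](γ[h; MAX(f)→c](T)) → 3
  T → 4
  U → 5
  σ[b>=2](U) → 4
  σ[z='p'](σ[b>=2](U)) → 1
  (T ⋈[h=b] σ[z='p'](σ[b>=2](U))) → 1
  (ρ[g/h](γ[h; MAX(f)→c](T)) ⋈[c=b] (T ⋈[h=b] σ[z='p'](σ[b>=2](U)))) → 1
  π[h,f,z,b,v,g,c]((ρ[g/h](γ[h; MAX(f)→c](T)) ⋈[c=b] (T ⋈[h=b] σ[z='p'](σ[b>=2](U))))) → 1
  π[c,b](π[h,f,z,b,v,g,c]((ρ[g/h](γ[h; MAX(f)→c](T)) ⋈[c=b] (T ⋈[h=b] σ[z='p'](σ[b>=2](U)))))) → 1

E1 and E2 produce the same multiset:
c | b
3 | 3

yes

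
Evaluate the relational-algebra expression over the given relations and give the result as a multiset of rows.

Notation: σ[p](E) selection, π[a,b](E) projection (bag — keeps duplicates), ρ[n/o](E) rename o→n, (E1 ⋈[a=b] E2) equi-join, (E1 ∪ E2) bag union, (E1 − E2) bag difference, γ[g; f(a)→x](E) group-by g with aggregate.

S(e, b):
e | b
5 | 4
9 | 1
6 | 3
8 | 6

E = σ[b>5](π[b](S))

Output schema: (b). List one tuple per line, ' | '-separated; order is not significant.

Row counts bottom-up:
  S → 4
  π[b](S) → 4
  σ[b>5](π[b](S)) → 1

== RESULT ==
b
6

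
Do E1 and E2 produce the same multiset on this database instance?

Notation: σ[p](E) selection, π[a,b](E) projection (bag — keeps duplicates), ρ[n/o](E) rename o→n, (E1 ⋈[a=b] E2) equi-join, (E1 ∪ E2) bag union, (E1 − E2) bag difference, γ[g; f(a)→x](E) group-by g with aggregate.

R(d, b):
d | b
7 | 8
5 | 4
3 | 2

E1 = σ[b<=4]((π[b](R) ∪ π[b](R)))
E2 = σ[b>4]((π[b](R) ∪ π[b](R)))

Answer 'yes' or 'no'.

E1 subexpression sizes:
  R → 3
  π[b](R) → 3
  R → 3
  π[b](R) → 3
  (π[b](R) ∪ π[b](R)) → 6
  σ[b<=4]((π[b](R) ∪ π[b](R))) → 4
E2 subexpression sizes:
  R → 3
  π[b](R) → 3
  R → 3
  π[b](R) → 3
  (π[b](R) ∪ π[b](R)) → 6
  σ[b>4]((π[b](R) ∪ π[b](R))) → 2

E1 result:
b
2
2
4
4
E2 result:
b
8
8
Witness: (2,) appears 2× in E1 but 0× in E2.

no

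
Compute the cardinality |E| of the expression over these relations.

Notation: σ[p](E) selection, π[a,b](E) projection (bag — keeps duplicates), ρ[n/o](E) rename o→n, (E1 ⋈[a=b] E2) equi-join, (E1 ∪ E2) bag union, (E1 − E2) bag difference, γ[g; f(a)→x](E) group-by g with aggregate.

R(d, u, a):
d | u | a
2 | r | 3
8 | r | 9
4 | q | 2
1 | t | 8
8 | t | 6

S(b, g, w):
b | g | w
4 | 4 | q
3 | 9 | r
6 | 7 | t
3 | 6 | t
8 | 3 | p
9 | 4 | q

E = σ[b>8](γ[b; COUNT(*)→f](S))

Row counts bottom-up:
  S → 6
  γ[b; COUNT(*)→f](S) → 5
  σ[b>8](γ[b; COUNT(*)→f](S)) → 1

|E| = 1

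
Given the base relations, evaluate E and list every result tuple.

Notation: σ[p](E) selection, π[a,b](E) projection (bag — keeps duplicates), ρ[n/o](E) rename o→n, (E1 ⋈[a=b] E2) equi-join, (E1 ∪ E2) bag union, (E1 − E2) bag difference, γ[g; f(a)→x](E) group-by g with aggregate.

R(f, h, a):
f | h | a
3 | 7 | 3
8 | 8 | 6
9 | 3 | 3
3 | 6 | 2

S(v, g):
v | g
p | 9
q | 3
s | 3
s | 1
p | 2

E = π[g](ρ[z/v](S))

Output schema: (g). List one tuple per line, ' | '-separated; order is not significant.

Row counts bottom-up:
  S → 5
  ρ[z/v](S) → 5
  π[g](ρ[z/v](S)) → 5

== RESULT ==
g
1
2
3
3
9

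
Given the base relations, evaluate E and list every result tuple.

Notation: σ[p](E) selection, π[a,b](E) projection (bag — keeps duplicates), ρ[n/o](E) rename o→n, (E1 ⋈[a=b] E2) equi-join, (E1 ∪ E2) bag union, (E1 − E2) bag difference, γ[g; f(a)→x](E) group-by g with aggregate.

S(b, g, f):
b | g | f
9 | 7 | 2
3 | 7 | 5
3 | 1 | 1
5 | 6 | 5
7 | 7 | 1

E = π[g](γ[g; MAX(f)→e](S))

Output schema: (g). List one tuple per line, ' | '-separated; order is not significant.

Stepwise |·|:
  S → 5
  γ[g; MAX(f)→e](S) → 3
  π[g](γ[g; MAX(f)→e](S)) → 3

== RESULT ==
g
1
6
7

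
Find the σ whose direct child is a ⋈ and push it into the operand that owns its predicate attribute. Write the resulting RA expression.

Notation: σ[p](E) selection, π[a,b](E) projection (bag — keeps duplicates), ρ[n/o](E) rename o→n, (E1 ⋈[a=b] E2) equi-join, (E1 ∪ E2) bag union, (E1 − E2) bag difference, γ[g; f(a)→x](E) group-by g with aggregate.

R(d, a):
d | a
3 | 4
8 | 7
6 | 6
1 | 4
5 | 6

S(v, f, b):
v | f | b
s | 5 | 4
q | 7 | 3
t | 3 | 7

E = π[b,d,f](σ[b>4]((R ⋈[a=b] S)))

σ filters on b, owned by the right side.
E' = π[b,d,f]((R ⋈[a=b] σ[b>4](S)))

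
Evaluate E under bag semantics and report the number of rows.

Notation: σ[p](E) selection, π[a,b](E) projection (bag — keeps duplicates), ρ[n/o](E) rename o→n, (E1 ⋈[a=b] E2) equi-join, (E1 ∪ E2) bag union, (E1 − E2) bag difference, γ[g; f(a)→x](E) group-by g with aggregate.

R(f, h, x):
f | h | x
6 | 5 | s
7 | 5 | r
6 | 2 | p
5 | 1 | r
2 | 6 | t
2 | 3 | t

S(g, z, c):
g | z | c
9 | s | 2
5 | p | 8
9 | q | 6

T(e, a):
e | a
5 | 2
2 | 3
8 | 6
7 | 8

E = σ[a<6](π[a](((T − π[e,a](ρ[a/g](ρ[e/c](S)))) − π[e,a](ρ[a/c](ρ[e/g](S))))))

Subexpression sizes:
  T → 4
  S → 3
  ρ[e/c](S) → 3
  ρ[a/g](ρ[e/c](S)) → 3
  π[e,a](ρ[a/g](ρ[e/c](S))) → 3
  (T − π[e,a](ρ[a/g](ρ[e/c](S)))) → 4
  S → 3
  ρ[e/g](S) → 3
  ρ[a/c](ρ[e/g](S)) → 3
  π[e,a](ρ[a/c](ρ[e/g](S))) → 3
  ((T − π[e,a](ρ[a/g](ρ[e/c](S)))) − π[e,a](ρ[a/c](ρ[e/g](S)))) → 4
  π[a](((T − π[e,a](ρ[a/g](ρ[e/c](S)))) − π[e,a](ρ[a/c](ρ[e/g](S))))) → 4
  σ[a<6](π[a](((T − π[e,a](ρ[a/g](ρ[e/c](S)))) − π[e,a](ρ[a/c](ρ[e/g](S)))))) → 2

|E| = 2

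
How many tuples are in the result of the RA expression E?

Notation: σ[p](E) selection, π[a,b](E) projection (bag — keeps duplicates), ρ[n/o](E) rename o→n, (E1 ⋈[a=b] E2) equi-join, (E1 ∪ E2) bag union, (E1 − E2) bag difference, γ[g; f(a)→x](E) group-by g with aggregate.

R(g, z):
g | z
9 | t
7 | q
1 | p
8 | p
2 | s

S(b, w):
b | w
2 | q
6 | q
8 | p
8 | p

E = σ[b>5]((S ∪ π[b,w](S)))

Per-node cardinality:
  S → 4
  S → 4
  π[b,w](S) → 4
  (S ∪ π[b,w](S)) → 8
  σ[b>5]((S ∪ π[b,w](S))) → 6

|E| = 6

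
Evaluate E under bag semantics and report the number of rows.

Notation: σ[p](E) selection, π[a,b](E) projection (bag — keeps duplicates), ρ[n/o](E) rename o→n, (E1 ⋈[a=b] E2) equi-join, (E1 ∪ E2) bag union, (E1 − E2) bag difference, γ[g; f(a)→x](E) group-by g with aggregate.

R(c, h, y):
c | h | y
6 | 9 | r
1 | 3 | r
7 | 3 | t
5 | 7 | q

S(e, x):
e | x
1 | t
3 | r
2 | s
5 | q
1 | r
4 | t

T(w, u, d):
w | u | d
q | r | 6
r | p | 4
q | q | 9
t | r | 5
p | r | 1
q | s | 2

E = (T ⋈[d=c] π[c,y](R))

Row counts bottom-up:
  T → 6
  R → 4
  π[c,y](R) → 4
  (T ⋈[d=c] π[c,y](R)) → 3

|E| = 3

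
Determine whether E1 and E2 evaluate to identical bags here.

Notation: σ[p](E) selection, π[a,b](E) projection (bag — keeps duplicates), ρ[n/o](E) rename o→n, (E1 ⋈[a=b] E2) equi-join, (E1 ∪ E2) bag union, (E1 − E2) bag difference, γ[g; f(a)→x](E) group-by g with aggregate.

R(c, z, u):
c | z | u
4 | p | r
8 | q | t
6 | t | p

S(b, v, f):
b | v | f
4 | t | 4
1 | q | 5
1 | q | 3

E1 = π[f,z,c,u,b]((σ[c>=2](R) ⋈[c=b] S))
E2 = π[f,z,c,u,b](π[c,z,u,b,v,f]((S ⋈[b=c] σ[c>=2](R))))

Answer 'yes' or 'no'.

E1 per-node cardinality:
  R → 3
  σ[c>=2](R) → 3
  S → 3
  (σ[c>=2](R) ⋈[c=b] S) → 1
  π[f,z,c,u,b]((σ[c>=2](R) ⋈[c=b] S)) → 1
E2 per-node cardinality:
  S → 3
  R → 3
  σ[c>=2](R) → 3
  (S ⋈[b=c] σ[c>=2](R)) → 1
  π[c,z,u,b,v,f]((S ⋈[b=c] σ[c>=2](R))) → 1
  π[f,z,c,u,b](π[c,z,u,b,v,f]((S ⋈[b=c] σ[c>=2](R)))) → 1

E1 and E2 produce the same multiset:
f | z | c | u | b
4 | p | 4 | r | 4

yes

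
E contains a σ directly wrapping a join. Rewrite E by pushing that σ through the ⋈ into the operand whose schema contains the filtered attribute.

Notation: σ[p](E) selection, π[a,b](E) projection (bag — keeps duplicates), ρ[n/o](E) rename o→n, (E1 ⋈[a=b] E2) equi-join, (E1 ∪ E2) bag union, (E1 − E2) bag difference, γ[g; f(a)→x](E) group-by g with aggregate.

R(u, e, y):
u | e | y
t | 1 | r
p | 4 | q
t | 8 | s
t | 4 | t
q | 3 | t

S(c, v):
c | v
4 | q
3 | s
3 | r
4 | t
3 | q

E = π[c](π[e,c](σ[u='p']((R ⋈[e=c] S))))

σ filters on u, owned by the left side.
E' = π[c](π[e,c]((σ[u='p'](R) ⋈[e=c] S)))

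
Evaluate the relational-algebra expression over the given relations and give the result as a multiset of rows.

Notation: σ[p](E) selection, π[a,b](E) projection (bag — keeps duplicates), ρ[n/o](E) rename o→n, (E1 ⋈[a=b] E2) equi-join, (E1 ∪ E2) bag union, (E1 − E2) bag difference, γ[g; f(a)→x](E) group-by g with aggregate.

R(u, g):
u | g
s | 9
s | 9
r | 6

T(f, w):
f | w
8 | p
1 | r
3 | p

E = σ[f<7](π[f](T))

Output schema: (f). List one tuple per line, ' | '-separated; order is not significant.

Row counts bottom-up:
  T → 3
  π[f](T) → 3
  σ[f<7](π[f](T)) → 2

== RESULT ==
f
1
3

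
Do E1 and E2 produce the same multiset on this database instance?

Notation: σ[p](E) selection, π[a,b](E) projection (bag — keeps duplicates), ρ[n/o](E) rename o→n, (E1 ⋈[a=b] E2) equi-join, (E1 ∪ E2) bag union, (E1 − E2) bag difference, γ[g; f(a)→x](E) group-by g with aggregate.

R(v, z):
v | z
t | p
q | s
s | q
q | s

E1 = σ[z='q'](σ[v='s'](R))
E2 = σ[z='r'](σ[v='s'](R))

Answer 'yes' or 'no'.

E1 subexpression sizes:
  R → 4
  σ[v='s'](R) → 1
  σ[z='q'](σ[v='s'](R)) → 1
E2 subexpression sizes:
  R → 4
  σ[v='s'](R) → 1
  σ[z='r'](σ[v='s'](R)) → 0

E1 result:
v | z
s | q
E2 result:
v | z
(0 rows)
Witness: ('s', 'q') appears 1× in E1 but 0× in E2.

no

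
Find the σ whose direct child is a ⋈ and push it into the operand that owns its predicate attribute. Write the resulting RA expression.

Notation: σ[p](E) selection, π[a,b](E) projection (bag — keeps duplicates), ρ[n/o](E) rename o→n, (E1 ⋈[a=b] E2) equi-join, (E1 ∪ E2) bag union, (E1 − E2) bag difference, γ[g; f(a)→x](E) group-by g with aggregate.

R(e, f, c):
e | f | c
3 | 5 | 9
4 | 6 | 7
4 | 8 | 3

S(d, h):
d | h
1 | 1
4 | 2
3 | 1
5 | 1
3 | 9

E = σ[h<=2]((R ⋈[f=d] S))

σ filters on h, owned by the right side.
E' = (R ⋈[f=d] σ[h<=2](S))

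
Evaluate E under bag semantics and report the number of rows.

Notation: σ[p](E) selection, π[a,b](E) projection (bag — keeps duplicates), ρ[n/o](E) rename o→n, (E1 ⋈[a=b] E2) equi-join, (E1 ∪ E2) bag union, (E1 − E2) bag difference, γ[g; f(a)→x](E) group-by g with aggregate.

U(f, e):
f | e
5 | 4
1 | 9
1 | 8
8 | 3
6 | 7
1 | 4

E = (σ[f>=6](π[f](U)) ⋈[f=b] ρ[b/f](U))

Per-node cardinality:
  U → 6
  π[f](U) → 6
  σ[f>=6](π[f](U)) → 2
  U → 6
  ρ[b/f](U) → 6
  (σ[f>=6](π[f](U)) ⋈[f=b] ρ[b/f](U)) → 2

|E| = 2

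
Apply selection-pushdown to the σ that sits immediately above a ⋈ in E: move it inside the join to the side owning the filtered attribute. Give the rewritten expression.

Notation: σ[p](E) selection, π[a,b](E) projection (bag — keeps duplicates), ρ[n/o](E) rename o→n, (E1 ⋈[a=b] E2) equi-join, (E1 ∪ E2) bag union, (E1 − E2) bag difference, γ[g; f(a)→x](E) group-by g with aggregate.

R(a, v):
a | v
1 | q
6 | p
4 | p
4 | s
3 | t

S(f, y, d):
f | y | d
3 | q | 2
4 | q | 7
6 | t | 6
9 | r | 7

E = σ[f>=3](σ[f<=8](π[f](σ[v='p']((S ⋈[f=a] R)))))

σ filters on v, owned by the right side.
E' = σ[f>=3](σ[f<=8](π[f]((S ⋈[f=a] σ[v='p'](R)))))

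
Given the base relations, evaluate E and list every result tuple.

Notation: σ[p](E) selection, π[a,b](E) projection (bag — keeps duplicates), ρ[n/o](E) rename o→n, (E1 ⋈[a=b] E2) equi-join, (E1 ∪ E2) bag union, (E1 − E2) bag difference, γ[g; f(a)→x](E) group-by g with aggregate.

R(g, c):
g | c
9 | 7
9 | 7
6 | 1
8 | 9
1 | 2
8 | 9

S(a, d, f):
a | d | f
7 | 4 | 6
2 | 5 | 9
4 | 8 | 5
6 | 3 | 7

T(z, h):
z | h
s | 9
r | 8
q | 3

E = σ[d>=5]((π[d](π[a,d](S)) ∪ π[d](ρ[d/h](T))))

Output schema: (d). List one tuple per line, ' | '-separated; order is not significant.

Per-node cardinality:
  S → 4
  π[a,d](S) → 4
  π[d](π[a,d](S)) → 4
  T → 3
  ρ[d/h](T) → 3
  π[d](ρ[d/h](T)) → 3
  (π[d](π[a,d](S)) ∪ π[d](ρ[d/h](T))) → 7
  σ[d>=5]((π[d](π[a,d](S)) ∪ π[d](ρ[d/h](T)))) → 4

== RESULT ==
d
5
8
8
9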